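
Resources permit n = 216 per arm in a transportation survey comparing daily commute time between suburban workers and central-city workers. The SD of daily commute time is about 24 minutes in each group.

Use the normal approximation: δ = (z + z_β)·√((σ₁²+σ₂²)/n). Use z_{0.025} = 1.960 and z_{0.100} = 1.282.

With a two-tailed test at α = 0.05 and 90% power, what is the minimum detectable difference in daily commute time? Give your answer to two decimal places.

δ = (z_{α/2} + z_β) · √((σ₁²+σ₂²)/n)
  = (1.960 + 1.282) · √(1152/216)
  = 3.242 · √5.3333
  = 3.242 · 2.3094
  = 7.4871

Minimum detectable difference ≈ 7.49 minutes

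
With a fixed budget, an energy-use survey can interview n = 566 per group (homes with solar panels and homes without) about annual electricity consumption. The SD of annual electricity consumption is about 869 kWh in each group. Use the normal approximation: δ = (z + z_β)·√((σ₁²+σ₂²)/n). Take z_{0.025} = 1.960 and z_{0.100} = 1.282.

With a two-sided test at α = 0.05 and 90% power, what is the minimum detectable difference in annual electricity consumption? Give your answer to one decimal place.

Minimum detectable difference ≈ 167.5 kWh

δ = (z_{α/2} + z_β) · √((σ₁²+σ₂²)/n)
  = (1.960 + 1.282) · √(1510322/566)
  = 3.242 · √2668.4
  = 3.242 · 51.6567
  = 167.4710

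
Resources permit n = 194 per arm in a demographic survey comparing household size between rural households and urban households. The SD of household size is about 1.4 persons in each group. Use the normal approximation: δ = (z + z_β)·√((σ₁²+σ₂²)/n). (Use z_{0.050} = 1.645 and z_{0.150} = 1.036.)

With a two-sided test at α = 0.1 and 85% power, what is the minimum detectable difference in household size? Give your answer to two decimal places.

δ = (z_{α/2} + z_β) · √((σ₁²+σ₂²)/n)
  = (1.645 + 1.036) · √(3.92/194)
  = 2.681 · √0.02021
  = 2.681 · 0.1421
  = 0.3811

Minimum detectable difference ≈ 0.38 persons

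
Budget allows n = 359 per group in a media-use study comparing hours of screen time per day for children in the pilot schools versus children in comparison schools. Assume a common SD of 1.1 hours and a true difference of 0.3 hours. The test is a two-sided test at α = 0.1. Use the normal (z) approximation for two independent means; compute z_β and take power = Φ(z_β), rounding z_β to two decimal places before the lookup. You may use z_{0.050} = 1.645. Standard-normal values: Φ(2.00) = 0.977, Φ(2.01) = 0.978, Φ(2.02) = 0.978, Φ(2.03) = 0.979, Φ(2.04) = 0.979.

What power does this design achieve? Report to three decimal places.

Power ≈ 0.978

z_β = δ·√(n/(σ₁²+σ₂²)) − z_{α/2}
    = 0.3 · √(359/2.42) − 1.645
    = 0.3 · 12.17978 − 1.645
    = 3.6539 − 1.645 = 2.0089 → 2.01
Power = Φ(2.01) = 0.978.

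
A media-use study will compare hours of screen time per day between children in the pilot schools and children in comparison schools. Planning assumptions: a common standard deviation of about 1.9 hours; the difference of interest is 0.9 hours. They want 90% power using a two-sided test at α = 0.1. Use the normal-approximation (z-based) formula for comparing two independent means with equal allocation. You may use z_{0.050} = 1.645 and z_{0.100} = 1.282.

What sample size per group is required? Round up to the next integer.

n = (z_{α/2} + z_β)² · (σ₁² + σ₂²) / δ²
  = (1.645 + 1.282)² · (2·1.9² = 7.22) / 0.9²
  = 8.5673 · 7.22 / 0.81
  = 76.37
Round up → n = 77 per group.

n = 77 per group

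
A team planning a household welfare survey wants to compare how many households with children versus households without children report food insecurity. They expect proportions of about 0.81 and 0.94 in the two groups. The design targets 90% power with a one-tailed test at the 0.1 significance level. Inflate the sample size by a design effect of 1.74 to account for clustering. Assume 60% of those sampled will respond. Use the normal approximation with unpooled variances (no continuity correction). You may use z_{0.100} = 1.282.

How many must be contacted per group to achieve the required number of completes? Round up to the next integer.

n = (z_α + z_β)² · [p₁(1−p₁) + p₂(1−p₂)] / (p₁ − p₂)²
  = (1.282 + 1.282)² · (0.81·0.19 + 0.94·0.06) / (-0.13)²
  = (2.564)² · (0.1539 + 0.0564) / 0.0169
  = 6.5741 · 0.2103 / 0.0169
  = 81.81
Design effect: 1.74 × 81.81 = 142.34.
Adjust for 60% response: 142.34 / 0.60 = 237.24.
Round up → n = 238 per group.

n = 238 per group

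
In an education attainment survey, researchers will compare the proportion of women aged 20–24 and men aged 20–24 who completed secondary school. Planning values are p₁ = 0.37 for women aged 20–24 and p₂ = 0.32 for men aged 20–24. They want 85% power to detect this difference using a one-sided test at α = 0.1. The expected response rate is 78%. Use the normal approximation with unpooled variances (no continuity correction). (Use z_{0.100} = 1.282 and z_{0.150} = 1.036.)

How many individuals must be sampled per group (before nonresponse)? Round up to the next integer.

n = 1242 per group

n = (z_α + z_β)² · [p₁(1−p₁) + p₂(1−p₂)] / (p₁ − p₂)²
  = (1.282 + 1.036)² · (0.37·0.63 + 0.32·0.68) / (0.05)²
  = (2.318)² · (0.2331 + 0.2176) / 0.0025
  = 5.3731 · 0.4507 / 0.0025
  = 968.67
Adjust for 78% response: 968.67 / 0.78 = 1241.88.
Round up → n = 1242 per group.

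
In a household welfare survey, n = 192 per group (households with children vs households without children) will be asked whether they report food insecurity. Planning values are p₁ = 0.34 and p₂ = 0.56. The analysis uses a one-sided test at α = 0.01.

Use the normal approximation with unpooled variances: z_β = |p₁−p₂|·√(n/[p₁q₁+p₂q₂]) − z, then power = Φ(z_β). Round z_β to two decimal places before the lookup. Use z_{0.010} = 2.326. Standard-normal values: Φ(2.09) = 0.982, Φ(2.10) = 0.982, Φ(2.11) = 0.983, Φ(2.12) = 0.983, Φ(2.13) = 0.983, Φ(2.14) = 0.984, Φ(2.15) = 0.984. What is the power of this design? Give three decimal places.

z_β = |p₁−p₂|·√(n/[p₁q₁+p₂q₂]) − z_α
    = 0.22 · √(192/0.4708) − 2.326
    = 0.22 · 20.1945 − 2.326
    = 4.4428 − 2.326 = 2.1168 → 2.12
Power = Φ(2.12) = 0.983.

Power ≈ 0.983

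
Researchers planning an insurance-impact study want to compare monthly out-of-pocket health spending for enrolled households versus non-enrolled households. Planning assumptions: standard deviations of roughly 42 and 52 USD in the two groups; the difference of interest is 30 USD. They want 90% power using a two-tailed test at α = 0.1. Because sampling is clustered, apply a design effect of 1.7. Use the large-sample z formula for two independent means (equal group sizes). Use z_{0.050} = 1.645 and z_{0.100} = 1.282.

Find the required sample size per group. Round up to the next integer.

n = (z_{α/2} + z_β)² · (σ₁² + σ₂²) / δ²
  = (1.645 + 1.282)² · (42² + 52² = 4468) / 30²
  = 8.5673 · 4468 / 900
  = 42.53
Design effect: 1.7 × 42.53 = 72.30.
Round up → n = 73 per group.

n = 73 per group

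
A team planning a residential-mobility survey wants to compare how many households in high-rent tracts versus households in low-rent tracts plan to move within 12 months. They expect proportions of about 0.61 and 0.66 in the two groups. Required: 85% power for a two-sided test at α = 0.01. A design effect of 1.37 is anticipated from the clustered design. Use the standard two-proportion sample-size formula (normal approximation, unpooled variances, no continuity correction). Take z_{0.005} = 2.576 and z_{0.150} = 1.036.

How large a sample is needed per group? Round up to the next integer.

n = 3306 per group

n = (z_{α/2} + z_β)² · [p₁(1−p₁) + p₂(1−p₂)] / (p₁ − p₂)²
  = (2.576 + 1.036)² · (0.61·0.39 + 0.66·0.34) / (-0.05)²
  = (3.612)² · (0.2379 + 0.2244) / 0.0025
  = 13.0465 · 0.4623 / 0.0025
  = 2412.57
Design effect: 1.37 × 2412.57 = 3305.22.
Round up → n = 3306 per group.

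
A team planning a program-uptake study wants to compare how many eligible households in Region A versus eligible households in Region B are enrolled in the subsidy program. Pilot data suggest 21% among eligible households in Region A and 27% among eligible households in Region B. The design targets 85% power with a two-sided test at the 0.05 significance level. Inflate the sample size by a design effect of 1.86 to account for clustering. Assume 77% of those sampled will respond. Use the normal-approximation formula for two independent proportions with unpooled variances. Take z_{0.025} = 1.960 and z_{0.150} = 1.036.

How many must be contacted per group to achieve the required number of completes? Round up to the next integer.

n = (z_{α/2} + z_β)² · [p₁(1−p₁) + p₂(1−p₂)] / (p₁ − p₂)²
  = (1.960 + 1.036)² · (0.21·0.79 + 0.27·0.73) / (-0.06)²
  = (2.996)² · (0.1659 + 0.1971) / 0.0036
  = 8.9760 · 0.3630 / 0.0036
  = 905.08
Design effect: 1.86 × 905.08 = 1683.45.
Adjust for 77% response: 1683.45 / 0.77 = 2186.30.
Round up → n = 2187 per group.

n = 2187 per group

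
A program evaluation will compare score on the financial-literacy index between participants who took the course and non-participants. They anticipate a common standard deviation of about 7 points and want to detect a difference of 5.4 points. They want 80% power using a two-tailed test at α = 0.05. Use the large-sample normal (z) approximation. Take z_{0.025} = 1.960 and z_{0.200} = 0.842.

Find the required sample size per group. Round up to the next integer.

n = (z_{α/2} + z_β)² · (σ₁² + σ₂²) / δ²
  = (1.960 + 0.842)² · (2·7² = 98) / 5.4²
  = 7.8512 · 98 / 29.16
  = 26.39
Round up → n = 27 per group.

n = 27 per group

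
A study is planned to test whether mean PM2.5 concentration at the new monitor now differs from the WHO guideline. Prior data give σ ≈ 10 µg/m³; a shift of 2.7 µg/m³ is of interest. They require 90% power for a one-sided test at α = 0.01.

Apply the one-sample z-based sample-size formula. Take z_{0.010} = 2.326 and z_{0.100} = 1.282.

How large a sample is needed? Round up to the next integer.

n = (z_α + z_β)² · σ² / δ²
  = (2.326 + 1.282)² · 10² / 2.7²
  = 13.0177 · 100 / 7.29
  = 178.57
Round up → n = 179.

n = 179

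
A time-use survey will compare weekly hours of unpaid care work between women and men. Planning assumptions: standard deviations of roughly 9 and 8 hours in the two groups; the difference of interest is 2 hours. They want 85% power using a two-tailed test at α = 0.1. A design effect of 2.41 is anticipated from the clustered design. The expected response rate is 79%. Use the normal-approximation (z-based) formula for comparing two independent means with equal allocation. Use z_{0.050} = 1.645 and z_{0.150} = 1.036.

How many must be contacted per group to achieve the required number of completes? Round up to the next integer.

n = 795 per group

n = (z_{α/2} + z_β)² · (σ₁² + σ₂²) / δ²
  = (1.645 + 1.036)² · (9² + 8² = 145) / 2²
  = 7.1878 · 145 / 4
  = 260.56
Design effect: 2.41 × 260.56 = 627.94.
Adjust for 79% response: 627.94 / 0.79 = 794.86.
Round up → n = 795 per group.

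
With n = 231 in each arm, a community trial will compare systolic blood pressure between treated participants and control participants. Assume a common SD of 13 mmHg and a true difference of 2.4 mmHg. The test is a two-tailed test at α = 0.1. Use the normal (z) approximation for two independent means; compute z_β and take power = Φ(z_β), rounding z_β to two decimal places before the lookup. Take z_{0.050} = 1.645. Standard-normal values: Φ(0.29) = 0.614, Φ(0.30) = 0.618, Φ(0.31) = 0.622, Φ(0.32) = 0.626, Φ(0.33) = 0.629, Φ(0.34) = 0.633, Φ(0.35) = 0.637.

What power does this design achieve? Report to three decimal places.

z_β = δ·√(n/(σ₁²+σ₂²)) − z_{α/2}
    = 2.4 · √(231/338) − 1.645
    = 2.4 · 0.82670 − 1.645
    = 1.9841 − 1.645 = 0.3391 → 0.34
Power = Φ(0.34) = 0.633.

Power ≈ 0.633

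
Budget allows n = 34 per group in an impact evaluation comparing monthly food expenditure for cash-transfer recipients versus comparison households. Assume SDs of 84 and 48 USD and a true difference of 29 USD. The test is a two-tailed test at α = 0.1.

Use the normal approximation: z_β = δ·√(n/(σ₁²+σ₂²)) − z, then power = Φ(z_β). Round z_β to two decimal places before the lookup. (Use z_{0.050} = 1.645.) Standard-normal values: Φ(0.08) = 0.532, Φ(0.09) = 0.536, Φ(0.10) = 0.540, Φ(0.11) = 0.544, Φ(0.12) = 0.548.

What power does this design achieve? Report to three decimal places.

z_β = δ·√(n/(σ₁²+σ₂²)) − z_{α/2}
    = 29 · √(34/9360) − 1.645
    = 29 · 0.06027 − 1.645
    = 1.7478 − 1.645 = 0.1028 → 0.10
Power = Φ(0.10) = 0.540.

Power ≈ 0.540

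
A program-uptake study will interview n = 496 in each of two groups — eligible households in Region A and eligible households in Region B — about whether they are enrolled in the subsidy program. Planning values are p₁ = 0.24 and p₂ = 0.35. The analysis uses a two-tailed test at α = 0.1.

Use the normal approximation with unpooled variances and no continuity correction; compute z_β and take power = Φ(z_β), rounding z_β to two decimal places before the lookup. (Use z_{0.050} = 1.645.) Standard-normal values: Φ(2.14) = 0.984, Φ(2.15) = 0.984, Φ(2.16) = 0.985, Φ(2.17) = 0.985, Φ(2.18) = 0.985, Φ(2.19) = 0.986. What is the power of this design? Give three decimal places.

z_β = |p₁−p₂|·√(n/[p₁q₁+p₂q₂]) − z_{α/2}
    = 0.11 · √(496/0.4099) − 1.645
    = 0.11 · 34.7858 − 1.645
    = 3.8264 − 1.645 = 2.1814 → 2.18
Power = Φ(2.18) = 0.985.

Power ≈ 0.985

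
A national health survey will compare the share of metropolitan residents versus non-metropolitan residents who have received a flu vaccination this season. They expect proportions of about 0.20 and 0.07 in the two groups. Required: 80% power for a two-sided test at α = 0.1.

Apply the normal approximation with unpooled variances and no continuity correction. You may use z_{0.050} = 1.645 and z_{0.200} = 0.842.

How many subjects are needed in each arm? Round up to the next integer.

n = 83 per group

n = (z_{α/2} + z_β)² · [p₁(1−p₁) + p₂(1−p₂)] / (p₁ − p₂)²
  = (1.645 + 0.842)² · (0.20·0.80 + 0.07·0.93) / (0.13)²
  = (2.487)² · (0.1600 + 0.0651) / 0.0169
  = 6.1852 · 0.2251 / 0.0169
  = 82.38
Round up → n = 83 per group.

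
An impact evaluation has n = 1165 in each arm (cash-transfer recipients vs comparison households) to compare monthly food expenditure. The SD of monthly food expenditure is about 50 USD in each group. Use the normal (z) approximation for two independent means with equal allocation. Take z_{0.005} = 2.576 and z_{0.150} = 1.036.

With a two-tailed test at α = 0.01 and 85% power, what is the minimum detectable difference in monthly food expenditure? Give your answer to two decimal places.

Minimum detectable difference ≈ 7.48 USD

δ = (z_{α/2} + z_β) · √((σ₁²+σ₂²)/n)
  = (2.576 + 1.036) · √(5000/1165)
  = 3.612 · √4.2918
  = 3.612 · 2.0717
  = 7.4829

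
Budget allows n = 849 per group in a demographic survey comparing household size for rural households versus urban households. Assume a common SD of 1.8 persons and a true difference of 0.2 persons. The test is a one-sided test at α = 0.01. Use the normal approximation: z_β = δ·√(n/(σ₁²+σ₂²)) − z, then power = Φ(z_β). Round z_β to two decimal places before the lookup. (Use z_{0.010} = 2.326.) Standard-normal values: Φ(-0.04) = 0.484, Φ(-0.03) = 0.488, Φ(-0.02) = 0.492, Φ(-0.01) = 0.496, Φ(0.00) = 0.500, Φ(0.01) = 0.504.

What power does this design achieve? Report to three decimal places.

Power ≈ 0.484

z_β = δ·√(n/(σ₁²+σ₂²)) − z_α
    = 0.2 · √(849/6.48) − 2.326
    = 0.2 · 11.44633 − 2.326
    = 2.2893 − 2.326 = -0.0367 → -0.04
Power = Φ(-0.04) = 0.484.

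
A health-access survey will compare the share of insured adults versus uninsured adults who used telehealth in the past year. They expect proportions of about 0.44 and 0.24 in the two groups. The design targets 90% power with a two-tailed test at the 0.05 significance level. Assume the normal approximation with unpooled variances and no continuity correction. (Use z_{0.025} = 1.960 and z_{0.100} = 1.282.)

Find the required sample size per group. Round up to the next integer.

n = 113 per group

n = (z_{α/2} + z_β)² · [p₁(1−p₁) + p₂(1−p₂)] / (p₁ − p₂)²
  = (1.960 + 1.282)² · (0.44·0.56 + 0.24·0.76) / (0.20)²
  = (3.242)² · (0.2464 + 0.1824) / 0.0400
  = 10.5106 · 0.4288 / 0.0400
  = 112.67
Round up → n = 113 per group.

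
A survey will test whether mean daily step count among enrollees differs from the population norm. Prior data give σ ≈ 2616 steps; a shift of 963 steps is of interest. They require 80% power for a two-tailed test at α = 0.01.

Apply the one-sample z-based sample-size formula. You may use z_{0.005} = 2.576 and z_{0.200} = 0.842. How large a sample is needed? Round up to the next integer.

n = (z_{α/2} + z_β)² · σ² / δ²
  = (2.576 + 0.842)² · 2616² / 963²
  = 11.6827 · 6843456 / 927369
  = 86.21
Round up → n = 87.

n = 87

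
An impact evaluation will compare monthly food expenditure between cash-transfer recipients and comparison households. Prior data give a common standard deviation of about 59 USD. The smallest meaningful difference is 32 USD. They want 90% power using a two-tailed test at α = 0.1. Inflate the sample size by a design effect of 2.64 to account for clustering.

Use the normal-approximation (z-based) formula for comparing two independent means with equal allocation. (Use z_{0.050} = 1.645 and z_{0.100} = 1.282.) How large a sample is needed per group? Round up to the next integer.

n = 154 per group

n = (z_{α/2} + z_β)² · (σ₁² + σ₂²) / δ²
  = (1.645 + 1.282)² · (2·59² = 6962) / 32²
  = 8.5673 · 6962 / 1024
  = 58.25
Design effect: 2.64 × 58.25 = 153.77.
Round up → n = 154 per group.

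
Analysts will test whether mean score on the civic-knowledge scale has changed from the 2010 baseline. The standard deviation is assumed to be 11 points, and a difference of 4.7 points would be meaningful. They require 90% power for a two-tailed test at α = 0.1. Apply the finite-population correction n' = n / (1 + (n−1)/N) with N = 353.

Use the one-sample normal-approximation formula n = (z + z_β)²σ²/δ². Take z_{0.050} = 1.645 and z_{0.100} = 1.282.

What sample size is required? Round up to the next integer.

n = 42

n = (z_{α/2} + z_β)² · σ² / δ²
  = (1.645 + 1.282)² · 11² / 4.7²
  = 8.5673 · 121 / 22.09
  = 46.93
Finite-population correction (N = 353): 46.93 / (1 + (46.93 − 1)/353) = 41.53.
Round up → n = 42.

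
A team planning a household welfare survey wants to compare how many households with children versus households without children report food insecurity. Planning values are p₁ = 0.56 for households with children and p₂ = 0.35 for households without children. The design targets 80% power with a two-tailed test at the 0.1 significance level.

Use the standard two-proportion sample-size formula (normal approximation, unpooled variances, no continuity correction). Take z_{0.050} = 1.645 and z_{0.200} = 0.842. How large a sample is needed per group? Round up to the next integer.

n = 67 per group

n = (z_{α/2} + z_β)² · [p₁(1−p₁) + p₂(1−p₂)] / (p₁ − p₂)²
  = (1.645 + 0.842)² · (0.56·0.44 + 0.35·0.65) / (0.21)²
  = (2.487)² · (0.2464 + 0.2275) / 0.0441
  = 6.1852 · 0.4739 / 0.0441
  = 66.47
Round up → n = 67 per group.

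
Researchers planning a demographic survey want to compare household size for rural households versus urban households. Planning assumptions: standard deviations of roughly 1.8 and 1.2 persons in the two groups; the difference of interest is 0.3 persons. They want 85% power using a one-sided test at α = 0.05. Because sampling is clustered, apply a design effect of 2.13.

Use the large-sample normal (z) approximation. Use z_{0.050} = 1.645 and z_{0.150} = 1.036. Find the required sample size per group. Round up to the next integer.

n = 797 per group

n = (z_α + z_β)² · (σ₁² + σ₂²) / δ²
  = (1.645 + 1.036)² · (1.8² + 1.2² = 4.68) / 0.3²
  = 7.1878 · 4.68 / 0.09
  = 373.76
Design effect: 2.13 × 373.76 = 796.12.
Round up → n = 797 per group.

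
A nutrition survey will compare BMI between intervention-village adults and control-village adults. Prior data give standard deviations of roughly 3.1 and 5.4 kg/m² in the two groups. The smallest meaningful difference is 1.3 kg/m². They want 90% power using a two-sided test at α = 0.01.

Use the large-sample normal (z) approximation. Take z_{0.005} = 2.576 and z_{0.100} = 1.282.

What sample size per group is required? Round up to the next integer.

n = 342 per group

n = (z_{α/2} + z_β)² · (σ₁² + σ₂²) / δ²
  = (2.576 + 1.282)² · (3.1² + 5.4² = 38.77) / 1.3²
  = 14.8842 · 38.77 / 1.69
  = 341.46
Round up → n = 342 per group.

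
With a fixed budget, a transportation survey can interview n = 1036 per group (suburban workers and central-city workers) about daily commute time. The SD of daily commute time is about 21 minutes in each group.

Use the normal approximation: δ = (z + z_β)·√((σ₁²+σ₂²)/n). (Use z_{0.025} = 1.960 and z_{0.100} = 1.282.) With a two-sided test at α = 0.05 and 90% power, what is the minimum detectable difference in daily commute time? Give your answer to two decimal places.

Minimum detectable difference ≈ 2.99 minutes

δ = (z_{α/2} + z_β) · √((σ₁²+σ₂²)/n)
  = (1.960 + 1.282) · √(882/1036)
  = 3.242 · √0.85135
  = 3.242 · 0.9227
  = 2.9914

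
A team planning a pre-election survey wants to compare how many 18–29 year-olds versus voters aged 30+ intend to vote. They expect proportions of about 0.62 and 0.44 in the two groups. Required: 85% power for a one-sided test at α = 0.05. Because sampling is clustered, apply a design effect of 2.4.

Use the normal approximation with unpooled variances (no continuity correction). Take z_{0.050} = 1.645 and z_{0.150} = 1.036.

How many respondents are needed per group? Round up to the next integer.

n = (z_α + z_β)² · [p₁(1−p₁) + p₂(1−p₂)] / (p₁ − p₂)²
  = (1.645 + 1.036)² · (0.62·0.38 + 0.44·0.56) / (0.18)²
  = (2.681)² · (0.2356 + 0.2464) / 0.0324
  = 7.1878 · 0.4820 / 0.0324
  = 106.93
Design effect: 2.4 × 106.93 = 256.63.
Round up → n = 257 per group.

n = 257 per group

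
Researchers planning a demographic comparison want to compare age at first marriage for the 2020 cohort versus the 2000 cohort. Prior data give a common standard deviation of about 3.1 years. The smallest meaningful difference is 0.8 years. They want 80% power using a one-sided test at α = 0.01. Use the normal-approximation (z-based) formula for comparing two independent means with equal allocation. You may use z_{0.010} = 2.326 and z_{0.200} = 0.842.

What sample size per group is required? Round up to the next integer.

n = (z_α + z_β)² · (σ₁² + σ₂²) / δ²
  = (2.326 + 0.842)² · (2·3.1² = 19.22) / 0.8²
  = 10.0362 · 19.22 / 0.64
  = 301.40
Round up → n = 302 per group.

n = 302 per group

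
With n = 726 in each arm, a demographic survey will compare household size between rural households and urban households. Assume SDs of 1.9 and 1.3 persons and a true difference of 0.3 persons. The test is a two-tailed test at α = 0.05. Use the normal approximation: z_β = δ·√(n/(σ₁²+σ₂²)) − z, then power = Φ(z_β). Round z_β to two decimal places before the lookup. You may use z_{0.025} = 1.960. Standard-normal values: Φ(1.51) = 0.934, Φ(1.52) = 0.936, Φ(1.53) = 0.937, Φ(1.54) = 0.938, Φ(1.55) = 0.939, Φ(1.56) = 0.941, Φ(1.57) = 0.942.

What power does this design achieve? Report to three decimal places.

Power ≈ 0.939

z_β = δ·√(n/(σ₁²+σ₂²)) − z_{α/2}
    = 0.3 · √(726/5.3) − 1.960
    = 0.3 · 11.70389 − 1.960
    = 3.5112 − 1.960 = 1.5512 → 1.55
Power = Φ(1.55) = 0.939.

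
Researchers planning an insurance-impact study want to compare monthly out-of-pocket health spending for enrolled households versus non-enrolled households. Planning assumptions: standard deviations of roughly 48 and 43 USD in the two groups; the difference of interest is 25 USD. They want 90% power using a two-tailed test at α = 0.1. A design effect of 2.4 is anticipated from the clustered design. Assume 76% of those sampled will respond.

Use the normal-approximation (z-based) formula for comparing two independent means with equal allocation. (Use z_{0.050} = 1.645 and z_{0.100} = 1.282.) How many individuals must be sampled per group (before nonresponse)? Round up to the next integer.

n = (z_{α/2} + z_β)² · (σ₁² + σ₂²) / δ²
  = (1.645 + 1.282)² · (48² + 43² = 4153) / 25²
  = 8.5673 · 4153 / 625
  = 56.93
Design effect: 2.4 × 56.93 = 136.63.
Adjust for 76% response: 136.63 / 0.76 = 179.77.
Round up → n = 180 per group.

n = 180 per group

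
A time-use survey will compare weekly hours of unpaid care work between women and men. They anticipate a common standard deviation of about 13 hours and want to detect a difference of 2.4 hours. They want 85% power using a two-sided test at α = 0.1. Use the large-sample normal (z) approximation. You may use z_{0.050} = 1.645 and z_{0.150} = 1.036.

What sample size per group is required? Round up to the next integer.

n = 422 per group

n = (z_{α/2} + z_β)² · (σ₁² + σ₂²) / δ²
  = (1.645 + 1.036)² · (2·13² = 338) / 2.4²
  = 7.1878 · 338 / 5.76
  = 421.78
Round up → n = 422 per group.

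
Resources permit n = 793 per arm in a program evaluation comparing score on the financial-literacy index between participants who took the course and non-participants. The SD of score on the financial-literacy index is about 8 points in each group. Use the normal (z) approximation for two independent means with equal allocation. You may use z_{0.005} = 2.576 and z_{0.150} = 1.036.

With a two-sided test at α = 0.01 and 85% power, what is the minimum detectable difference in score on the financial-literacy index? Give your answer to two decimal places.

δ = (z_{α/2} + z_β) · √((σ₁²+σ₂²)/n)
  = (2.576 + 1.036) · √(128/793)
  = 3.612 · √0.16141
  = 3.612 · 0.4018
  = 1.4512

Minimum detectable difference ≈ 1.45 points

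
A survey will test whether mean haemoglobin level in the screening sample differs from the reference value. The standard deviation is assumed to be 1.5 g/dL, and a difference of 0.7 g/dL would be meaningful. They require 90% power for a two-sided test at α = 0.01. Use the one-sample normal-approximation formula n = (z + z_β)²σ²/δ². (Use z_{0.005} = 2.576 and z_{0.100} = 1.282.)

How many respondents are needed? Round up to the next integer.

n = (z_{α/2} + z_β)² · σ² / δ²
  = (2.576 + 1.282)² · 1.5² / 0.7²
  = 14.8842 · 2.25 / 0.49
  = 68.35
Round up → n = 69.

n = 69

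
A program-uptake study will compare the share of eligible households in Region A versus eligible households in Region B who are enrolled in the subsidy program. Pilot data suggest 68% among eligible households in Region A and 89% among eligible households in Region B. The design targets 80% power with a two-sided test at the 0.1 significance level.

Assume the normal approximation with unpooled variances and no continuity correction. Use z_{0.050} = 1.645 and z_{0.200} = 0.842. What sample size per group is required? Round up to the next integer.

n = (z_{α/2} + z_β)² · [p₁(1−p₁) + p₂(1−p₂)] / (p₁ − p₂)²
  = (1.645 + 0.842)² · (0.68·0.32 + 0.89·0.11) / (-0.21)²
  = (2.487)² · (0.2176 + 0.0979) / 0.0441
  = 6.1852 · 0.3155 / 0.0441
  = 44.25
Round up → n = 45 per group.

n = 45 per group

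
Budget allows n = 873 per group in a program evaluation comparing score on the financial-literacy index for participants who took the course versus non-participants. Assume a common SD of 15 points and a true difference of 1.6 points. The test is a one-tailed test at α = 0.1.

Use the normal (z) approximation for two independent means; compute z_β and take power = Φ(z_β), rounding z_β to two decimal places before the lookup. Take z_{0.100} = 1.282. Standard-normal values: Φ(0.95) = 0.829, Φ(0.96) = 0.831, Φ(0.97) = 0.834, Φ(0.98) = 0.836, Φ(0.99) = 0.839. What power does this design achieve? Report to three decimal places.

Power ≈ 0.829

z_β = δ·√(n/(σ₁²+σ₂²)) − z_α
    = 1.6 · √(873/450) − 1.282
    = 1.6 · 1.39284 − 1.282
    = 2.2285 − 1.282 = 0.9465 → 0.95
Power = Φ(0.95) = 0.829.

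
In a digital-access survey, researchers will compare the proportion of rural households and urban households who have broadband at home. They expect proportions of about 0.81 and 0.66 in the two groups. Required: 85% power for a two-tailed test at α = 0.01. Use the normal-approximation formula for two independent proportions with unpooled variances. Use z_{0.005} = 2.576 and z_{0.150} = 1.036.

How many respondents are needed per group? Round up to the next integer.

n = (z_{α/2} + z_β)² · [p₁(1−p₁) + p₂(1−p₂)] / (p₁ − p₂)²
  = (2.576 + 1.036)² · (0.81·0.19 + 0.66·0.34) / (0.15)²
  = (3.612)² · (0.1539 + 0.2244) / 0.0225
  = 13.0465 · 0.3783 / 0.0225
  = 219.36
Round up → n = 220 per group.

n = 220 per group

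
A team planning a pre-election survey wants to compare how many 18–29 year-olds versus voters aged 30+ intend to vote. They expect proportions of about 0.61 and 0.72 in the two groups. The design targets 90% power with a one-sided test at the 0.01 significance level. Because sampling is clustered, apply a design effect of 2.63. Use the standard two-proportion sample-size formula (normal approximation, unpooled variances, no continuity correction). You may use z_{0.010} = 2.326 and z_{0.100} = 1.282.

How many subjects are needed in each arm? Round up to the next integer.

n = 1244 per group

n = (z_α + z_β)² · [p₁(1−p₁) + p₂(1−p₂)] / (p₁ − p₂)²
  = (2.326 + 1.282)² · (0.61·0.39 + 0.72·0.28) / (-0.11)²
  = (3.608)² · (0.2379 + 0.2016) / 0.0121
  = 13.0177 · 0.4395 / 0.0121
  = 472.83
Design effect: 2.63 × 472.83 = 1243.55.
Round up → n = 1244 per group.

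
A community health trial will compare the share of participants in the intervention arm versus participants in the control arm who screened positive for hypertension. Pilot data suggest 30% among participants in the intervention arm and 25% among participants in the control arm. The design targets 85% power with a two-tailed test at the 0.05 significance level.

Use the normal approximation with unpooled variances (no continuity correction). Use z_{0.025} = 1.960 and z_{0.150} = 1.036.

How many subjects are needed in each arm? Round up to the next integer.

n = 1428 per group

n = (z_{α/2} + z_β)² · [p₁(1−p₁) + p₂(1−p₂)] / (p₁ − p₂)²
  = (1.960 + 1.036)² · (0.30·0.70 + 0.25·0.75) / (0.05)²
  = (2.996)² · (0.2100 + 0.1875) / 0.0025
  = 8.9760 · 0.3975 / 0.0025
  = 1427.19
Round up → n = 1428 per group.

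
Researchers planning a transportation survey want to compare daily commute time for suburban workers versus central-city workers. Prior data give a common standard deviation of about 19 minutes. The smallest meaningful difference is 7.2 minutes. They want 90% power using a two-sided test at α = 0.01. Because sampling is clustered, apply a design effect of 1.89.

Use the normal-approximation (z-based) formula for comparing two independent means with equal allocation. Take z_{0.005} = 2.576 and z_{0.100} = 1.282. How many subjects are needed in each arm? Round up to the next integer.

n = (z_{α/2} + z_β)² · (σ₁² + σ₂²) / δ²
  = (2.576 + 1.282)² · (2·19² = 722) / 7.2²
  = 14.8842 · 722 / 51.84
  = 207.30
Design effect: 1.89 × 207.30 = 391.79.
Round up → n = 392 per group.

n = 392 per group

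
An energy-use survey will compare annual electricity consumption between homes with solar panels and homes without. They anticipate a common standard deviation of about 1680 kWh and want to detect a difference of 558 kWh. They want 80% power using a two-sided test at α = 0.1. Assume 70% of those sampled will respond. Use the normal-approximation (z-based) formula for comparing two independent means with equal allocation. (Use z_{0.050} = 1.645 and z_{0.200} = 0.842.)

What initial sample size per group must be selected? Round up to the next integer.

n = (z_{α/2} + z_β)² · (σ₁² + σ₂²) / δ²
  = (1.645 + 0.842)² · (2·1680² = 5644800) / 558²
  = 6.1852 · 5644800 / 311364
  = 112.13
Adjust for 70% response: 112.13 / 0.70 = 160.19.
Round up → n = 161 per group.

n = 161 per group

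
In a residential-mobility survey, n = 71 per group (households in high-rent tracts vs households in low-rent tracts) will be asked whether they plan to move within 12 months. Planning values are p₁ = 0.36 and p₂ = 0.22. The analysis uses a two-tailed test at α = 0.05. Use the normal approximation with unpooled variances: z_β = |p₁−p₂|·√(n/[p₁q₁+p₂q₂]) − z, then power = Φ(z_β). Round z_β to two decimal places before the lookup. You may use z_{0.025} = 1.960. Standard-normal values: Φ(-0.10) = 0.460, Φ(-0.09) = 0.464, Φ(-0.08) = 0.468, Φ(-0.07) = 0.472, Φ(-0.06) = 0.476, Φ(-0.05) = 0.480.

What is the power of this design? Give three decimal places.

z_β = |p₁−p₂|·√(n/[p₁q₁+p₂q₂]) − z_{α/2}
    = 0.14 · √(71/0.4020) − 1.960
    = 0.14 · 13.2897 − 1.960
    = 1.8606 − 1.960 = -0.0994 → -0.10
Power = Φ(-0.10) = 0.460.

Power ≈ 0.460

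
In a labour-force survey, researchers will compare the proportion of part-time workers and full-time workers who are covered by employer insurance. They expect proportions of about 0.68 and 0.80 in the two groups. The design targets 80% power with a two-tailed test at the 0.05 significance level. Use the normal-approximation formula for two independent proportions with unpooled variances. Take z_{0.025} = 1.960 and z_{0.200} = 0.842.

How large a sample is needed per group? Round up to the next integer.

n = (z_{α/2} + z_β)² · [p₁(1−p₁) + p₂(1−p₂)] / (p₁ − p₂)²
  = (1.960 + 0.842)² · (0.68·0.32 + 0.80·0.20) / (-0.12)²
  = (2.802)² · (0.2176 + 0.1600) / 0.0144
  = 7.8512 · 0.3776 / 0.0144
  = 205.88
Round up → n = 206 per group.

n = 206 per group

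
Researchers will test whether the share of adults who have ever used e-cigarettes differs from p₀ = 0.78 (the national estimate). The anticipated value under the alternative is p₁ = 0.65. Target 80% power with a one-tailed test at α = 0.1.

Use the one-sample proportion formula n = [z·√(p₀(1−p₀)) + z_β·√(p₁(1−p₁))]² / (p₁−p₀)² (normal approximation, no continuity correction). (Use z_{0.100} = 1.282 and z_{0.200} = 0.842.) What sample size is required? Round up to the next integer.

n = [z_α·√(p₀q₀) + z_β·√(p₁q₁)]² / (p₁ − p₀)²
  = [1.282·√(0.78·0.22) + 0.842·√(0.65·0.35)]² / (-0.13)²
  = [1.282·0.4142 + 0.842·0.4770]² / 0.0169
  = [0.9327]² / 0.0169
  = 51.47
Round up → n = 52.

n = 52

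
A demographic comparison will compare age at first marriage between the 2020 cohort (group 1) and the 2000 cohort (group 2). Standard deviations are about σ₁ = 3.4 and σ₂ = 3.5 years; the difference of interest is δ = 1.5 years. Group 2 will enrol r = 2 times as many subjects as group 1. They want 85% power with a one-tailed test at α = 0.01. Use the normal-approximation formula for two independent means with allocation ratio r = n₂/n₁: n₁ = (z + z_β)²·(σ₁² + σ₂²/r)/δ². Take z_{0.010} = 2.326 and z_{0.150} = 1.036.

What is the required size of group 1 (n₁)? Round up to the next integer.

n₁ = (z_α + z_β)² · (σ₁² + σ₂²/r) / δ²
   = (2.326 + 1.036)² · (3.4² + 3.5²/2) / 1.5²
   = 11.3030 · (11.56 + 6.125) / 2.25
   = 11.3030 · 17.685 / 2.25
   = 88.84
Round up → n₁ = 89; n₂ = r·n₁ = 2 × 89 = 178.

n₁ = 89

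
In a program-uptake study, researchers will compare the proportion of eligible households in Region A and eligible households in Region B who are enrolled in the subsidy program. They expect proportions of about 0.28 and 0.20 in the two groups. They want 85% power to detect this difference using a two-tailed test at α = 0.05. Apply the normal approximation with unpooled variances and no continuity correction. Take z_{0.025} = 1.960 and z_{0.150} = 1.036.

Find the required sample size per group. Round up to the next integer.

n = 508 per group

n = (z_{α/2} + z_β)² · [p₁(1−p₁) + p₂(1−p₂)] / (p₁ − p₂)²
  = (1.960 + 1.036)² · (0.28·0.72 + 0.20·0.80) / (0.08)²
  = (2.996)² · (0.2016 + 0.1600) / 0.0064
  = 8.9760 · 0.3616 / 0.0064
  = 507.14
Round up → n = 508 per group.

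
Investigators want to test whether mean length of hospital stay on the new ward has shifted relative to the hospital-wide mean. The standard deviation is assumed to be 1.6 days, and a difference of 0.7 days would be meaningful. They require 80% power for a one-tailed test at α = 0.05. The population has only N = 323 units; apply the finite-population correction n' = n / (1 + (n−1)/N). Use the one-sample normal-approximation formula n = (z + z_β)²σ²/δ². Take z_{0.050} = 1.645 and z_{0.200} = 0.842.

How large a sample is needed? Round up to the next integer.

n = (z_α + z_β)² · σ² / δ²
  = (1.645 + 0.842)² · 1.6² / 0.7²
  = 6.1852 · 2.56 / 0.49
  = 32.31
Finite-population correction (N = 323): 32.31 / (1 + (32.31 − 1)/323) = 29.46.
Round up → n = 30.

n = 30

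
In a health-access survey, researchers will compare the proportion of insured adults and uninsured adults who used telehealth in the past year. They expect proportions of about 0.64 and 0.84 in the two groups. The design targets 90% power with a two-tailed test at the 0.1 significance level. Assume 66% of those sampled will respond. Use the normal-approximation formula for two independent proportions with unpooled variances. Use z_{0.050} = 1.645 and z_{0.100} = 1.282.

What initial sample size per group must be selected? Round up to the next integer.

n = 119 per group

n = (z_{α/2} + z_β)² · [p₁(1−p₁) + p₂(1−p₂)] / (p₁ − p₂)²
  = (1.645 + 1.282)² · (0.64·0.36 + 0.84·0.16) / (-0.20)²
  = (2.927)² · (0.2304 + 0.1344) / 0.0400
  = 8.5673 · 0.3648 / 0.0400
  = 78.13
Adjust for 66% response: 78.13 / 0.66 = 118.38.
Round up → n = 119 per group.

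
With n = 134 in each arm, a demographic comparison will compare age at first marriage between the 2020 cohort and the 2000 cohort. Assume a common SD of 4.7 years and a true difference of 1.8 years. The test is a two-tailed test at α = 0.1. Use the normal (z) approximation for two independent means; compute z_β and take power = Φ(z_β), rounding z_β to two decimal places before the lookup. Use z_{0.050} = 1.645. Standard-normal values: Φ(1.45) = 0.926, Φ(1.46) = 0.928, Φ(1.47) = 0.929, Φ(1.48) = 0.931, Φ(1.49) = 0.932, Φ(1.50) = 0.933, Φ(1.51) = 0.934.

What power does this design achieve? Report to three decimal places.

Power ≈ 0.932

z_β = δ·√(n/(σ₁²+σ₂²)) − z_{α/2}
    = 1.8 · √(134/44.18) − 1.645
    = 1.8 · 1.74156 − 1.645
    = 3.1348 − 1.645 = 1.4898 → 1.49
Power = Φ(1.49) = 0.932.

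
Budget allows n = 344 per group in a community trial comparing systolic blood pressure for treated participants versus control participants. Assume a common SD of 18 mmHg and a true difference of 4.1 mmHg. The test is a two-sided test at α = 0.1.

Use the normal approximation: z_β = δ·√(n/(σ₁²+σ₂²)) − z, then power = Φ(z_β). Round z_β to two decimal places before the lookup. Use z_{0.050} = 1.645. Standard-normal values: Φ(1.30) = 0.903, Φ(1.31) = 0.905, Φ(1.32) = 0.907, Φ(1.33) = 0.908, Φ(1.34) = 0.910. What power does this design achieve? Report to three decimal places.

Power ≈ 0.910

z_β = δ·√(n/(σ₁²+σ₂²)) − z_{α/2}
    = 4.1 · √(344/648) − 1.645
    = 4.1 · 0.72860 − 1.645
    = 2.9873 − 1.645 = 1.3423 → 1.34
Power = Φ(1.34) = 0.910.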